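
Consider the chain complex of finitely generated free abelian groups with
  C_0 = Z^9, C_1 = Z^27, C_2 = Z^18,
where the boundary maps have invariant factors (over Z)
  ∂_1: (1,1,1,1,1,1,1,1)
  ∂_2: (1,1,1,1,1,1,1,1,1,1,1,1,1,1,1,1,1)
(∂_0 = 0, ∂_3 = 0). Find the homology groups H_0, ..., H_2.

H_0: b_0 = 9 − 0 − 8 = 1; torsion from ∂_1 factors > 1: none. So H_0 ≅ Z.
H_1: b_1 = 27 − 8 − 17 = 2; torsion from ∂_2 factors > 1: none. So H_1 ≅ Z^2.
H_2: b_2 = 18 − 17 − 0 = 1; torsion from ∂_3 factors > 1: none. So H_2 ≅ Z.

H_0 ≅ Z,  H_1 ≅ Z^2,  H_2 ≅ Z.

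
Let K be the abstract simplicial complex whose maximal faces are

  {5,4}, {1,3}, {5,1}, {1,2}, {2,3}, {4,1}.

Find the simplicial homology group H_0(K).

H_0 ≅ Z.

Fix the vertex order 1 < 2 < 3 < 4 < 5 and write every simplex with vertices in increasing order. Then dim K = 1 and the simplices of K are:

  0-simplices (5): [1], [2], [3], [4], [5]
  1-simplices (6): [1,2], [1,3], [1,4], [1,5], [2,3], [4,5]

Hence C_0 ≅ Z^5, C_1 ≅ Z^6.

The boundary map ∂_1: C_1 → C_0 maps an edge to its endpoints' difference, ∂[p,q] = q − p. For instance
  ∂[2,3] = [3] − [2].
As a 5×6 matrix over Z this has rank 4, with invariant factors (1,1,1,1).

From H_k ≅ ker(∂_k) / im(∂_{k+1}) we obtain:

  H_0: rank C_0 − rank ∂_1 = 5 − 4 = 1, and the invariant factors of ∂_1 are all 1, so H_0 = Z.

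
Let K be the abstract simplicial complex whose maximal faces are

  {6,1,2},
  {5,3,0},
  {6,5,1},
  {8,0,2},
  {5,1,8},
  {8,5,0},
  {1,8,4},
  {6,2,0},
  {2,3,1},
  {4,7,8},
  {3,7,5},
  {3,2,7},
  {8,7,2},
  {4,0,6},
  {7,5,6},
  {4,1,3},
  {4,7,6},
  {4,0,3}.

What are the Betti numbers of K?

b_0 = 1, b_1 = 2, b_2 = 1.

We work with the vertex ordering 0 < 1 < 2 < 3 < 4 < 5 < 6 < 7 < 8. The simplices of K, each written with vertices in increasing order, are:

  0-simplices (9): [0], [1], [2], [3], [4], [5], [6], [7], [8]
  1-simplices (27): (27 of them)
  2-simplices (18): [0,2,6], [0,2,8], [0,3,4], [0,3,5], [0,4,6], [0,5,8], [1,2,3], [1,2,6], [1,3,4], [1,4,8], [1,5,6], [1,5,8], [2,3,7], [2,7,8], [3,5,7], [4,6,7], [4,7,8], [5,6,7]

so the chain groups are C_0 ≅ Z^9, C_1 ≅ Z^27, C_2 ≅ Z^18.

Boundary ∂_1: C_1 → C_0 sends each edge [p,q] (with p < q) to q − p. For instance
  ∂[0,2] = [2] − [0].
The resulting 9×27 matrix has rank 8, and its Smith normal form has invariant factors (1,1,1,1,1,1,1,1).

Boundary ∂_2: C_2 → C_1 sends each 2-simplex [p,q,r] to [q,r] − [p,r] + [p,q]. For instance
  ∂[1,2,6] = [2,6] − [1,6] + [1,2],
  ∂[4,6,7] = [6,7] − [4,7] + [4,6].
The 27×18 boundary matrix has rank 17 and Smith normal form diag(1,1,1,1,1,1,1,1,1,1,1,1,1,1,1,1,1).

Now H_k = ker ∂_k / im ∂_{k+1}, so:

  H_0: rank C_0 − rank ∂_1 = 9 − 8 = 1, and the invariant factors of ∂_1 are all 1, so H_0 = Z.
  H_1: rank ker ∂_1 − rank ∂_2 = (27 − 8) − 17 = 2, and the invariant factors of ∂_2 are all 1, so H_1 = Z^2.
  H_2: rank ker ∂_2 − rank ∂_3 = (18 − 17) − 0 = 1, and there is no ∂_3, so H_2 = Z.

Hence the Betti numbers are b_0 = 1, b_1 = 2, b_2 = 1.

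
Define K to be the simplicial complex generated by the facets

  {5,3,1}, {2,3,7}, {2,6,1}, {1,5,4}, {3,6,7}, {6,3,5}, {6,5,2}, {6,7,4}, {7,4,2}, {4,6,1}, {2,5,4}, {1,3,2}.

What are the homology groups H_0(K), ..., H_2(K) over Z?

Fix the vertex order 1 < 2 < 3 < 4 < 5 < 6 < 7 and write every simplex with vertices in increasing order. Then dim K = 2 and the simplices of K are:

  0-simplices (7): [1], [2], [3], [4], [5], [6], [7]
  1-simplices (18): [1,2], [1,3], [1,4], [1,5], [1,6], [2,3], [2,4], [2,5], [2,6], [2,7], [3,5], [3,6], [3,7], [4,5], [4,6], [4,7], [5,6], [6,7]
  2-simplices (12): [1,2,3], [1,2,6], [1,3,5], [1,4,5], [1,4,6], [2,3,7], [2,4,5], [2,4,7], [2,5,6], [3,5,6], [3,6,7], [4,6,7]

so the chain groups are C_0 ≅ Z^7, C_1 ≅ Z^18, C_2 ≅ Z^12.

The boundary map ∂_1: C_1 → C_0 is given by ∂[p,q] = [q] − [p]. For instance
  ∂[6,7] = [7] − [6].
The resulting 7×18 matrix has rank 6, and its Smith normal form has invariant factors (1,1,1,1,1,1).

The boundary map ∂_2: C_2 → C_1 sends each 2-simplex [p,q,r] to [q,r] − [p,r] + [p,q]. For instance
  ∂[2,4,7] = [4,7] − [2,7] + [2,4],
  ∂[1,4,6] = [4,6] − [1,6] + [1,4].
The 18×12 boundary matrix has rank 12 and Smith normal form diag(1,1,1,1,1,1,1,1,1,1,1,2).

Now H_k = ker ∂_k / im ∂_{k+1}, so:

  H_0: rank C_0 − rank ∂_1 = 7 − 6 = 1, and the invariant factors of ∂_1 are all 1, so H_0 = Z.
  H_1: rank ker ∂_1 − rank ∂_2 = (18 − 6) − 12 = 0, and ∂_2 has invariant factor 2 > 1, so H_1 = Z/2Z.
  H_2: rank ker ∂_2 − rank ∂_3 = (12 − 12) − 0 = 0, and there is no ∂_3, so H_2 = 0.

As a check, the Euler characteristic is 7 − 18 + 12 = 1, which agrees with 1 − 0 + 0 = 1.
(K is a triangulation of the real projective plane RP^2.)

H_0 ≅ Z,  H_1 ≅ Z/2Z,  H_2 = 0.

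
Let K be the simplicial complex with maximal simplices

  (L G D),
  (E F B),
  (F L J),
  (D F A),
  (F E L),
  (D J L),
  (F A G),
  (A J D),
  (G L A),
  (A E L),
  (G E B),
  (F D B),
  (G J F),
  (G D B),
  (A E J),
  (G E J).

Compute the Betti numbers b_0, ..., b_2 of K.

Order the vertices as A < B < D < E < F < G < J < L. Listing each simplex with vertices in this order, K has dimension 2 with simplices:

  0-simplices (8): A, B, D, E, F, G, J, L
  1-simplices (24): AD, AE, AF, AG, AJ, AL, BD, BE, BF, BG, DF, DG, DJ, DL, EF, EG, EJ, EL, FG, FJ, FL, GJ, GL, JL
  2-simplices (16): ADF, ADJ, AEJ, AEL, AFG, AGL, BDF, BDG, BEF, BEG, DGL, DJL, EFL, EGJ, FGJ, FJL

Hence C_0 ≅ Z^8, C_1 ≅ Z^24, C_2 ≅ Z^16.

Boundary ∂_1: C_1 → C_0 is given by ∂[p,q] = [q] − [p]. For instance
  ∂BF = F − B.
This gives a 8×24 integer matrix of rank 7; reducing to Smith normal form yields diagonal entries (1,1,1,1,1,1,1).

∂_2: C_2 → C_1 acts by ∂[p,q,r] = [q,r] − [p,r] + [p,q]. For instance
  ∂DGL = GL − DL + DG,
  ∂BEF = EF − BF + BE.
The resulting 24×16 matrix has rank 15, and its Smith normal form has invariant factors (1,1,1,1,1,1,1,1,1,1,1,1,1,1,1).

Reading off H_k = ker ∂_k / im ∂_{k+1}:

  H_0: rank C_0 − rank ∂_1 = 8 − 7 = 1, and the invariant factors of ∂_1 are all 1, so H_0 = Z.
  H_1: rank ker ∂_1 − rank ∂_2 = (24 − 7) − 15 = 2, and the invariant factors of ∂_2 are all 1, so H_1 = Z^2.
  H_2: rank ker ∂_2 − rank ∂_3 = (16 − 15) − 0 = 1, and there is no ∂_3, so H_2 = Z.

(K is a triangulation of the torus T^2.)

Hence the Betti numbers are b_0 = 1, b_1 = 2, b_2 = 1.

b_0 = 1, b_1 = 2, b_2 = 1.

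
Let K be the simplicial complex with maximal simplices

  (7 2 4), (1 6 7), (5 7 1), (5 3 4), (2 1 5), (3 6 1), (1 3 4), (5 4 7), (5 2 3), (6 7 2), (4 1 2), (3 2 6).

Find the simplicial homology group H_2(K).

H_2 = 0.

Take the total order 1 < 2 < 3 < 4 < 5 < 6 < 7 on the vertex set. Then K (dimension 2) consists of the simplices:

  0-simplices (7): [1], [2], [3], [4], [5], [6], [7]
  1-simplices (18): [1,2], [1,3], [1,4], [1,5], [1,6], [1,7], [2,3], [2,4], [2,5], [2,6], [2,7], [3,4], [3,5], [3,6], [4,5], [4,7], [5,7], [6,7]
  2-simplices (12): [1,2,4], [1,2,5], [1,3,4], [1,3,6], [1,5,7], [1,6,7], [2,3,5], [2,3,6], [2,4,7], [2,6,7], [3,4,5], [4,5,7]

giving chain groups C_0 ≅ Z^7, C_1 ≅ Z^18, C_2 ≅ Z^12.

The boundary map ∂_1: C_1 → C_0 maps an edge to its endpoints' difference, ∂[p,q] = q − p.
The 7×18 boundary matrix has rank 6 and Smith normal form diag(1,1,1,1,1,1).

Boundary ∂_2: C_2 → C_1 maps a triangle to the signed sum of its edges. For instance
  ∂[2,3,5] = [3,5] − [2,5] + [2,3],
  ∂[1,3,4] = [3,4] − [1,4] + [1,3].
This gives a 18×12 integer matrix of rank 12; reducing to Smith normal form yields diagonal entries (1,1,1,1,1,1,1,1,1,1,1,2).

Computing H_k = (kernel of ∂_k) / (image of ∂_{k+1}):

  H_2: rank ker ∂_2 − rank ∂_3 = (12 − 12) − 0 = 0, and there is no ∂_3, so H_2 = 0.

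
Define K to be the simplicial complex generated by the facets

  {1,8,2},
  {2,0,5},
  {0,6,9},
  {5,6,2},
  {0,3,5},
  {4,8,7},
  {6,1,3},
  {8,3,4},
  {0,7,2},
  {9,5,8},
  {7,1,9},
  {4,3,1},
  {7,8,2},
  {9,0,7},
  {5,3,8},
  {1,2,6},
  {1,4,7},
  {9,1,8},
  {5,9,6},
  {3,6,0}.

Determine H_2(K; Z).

H_2 ≅ 0.

We work with the vertex ordering 0 < 1 < 2 < 3 < 4 < 5 < 6 < 7 < 8 < 9. The simplices of K, each written with vertices in increasing order, are:

  0-simplices (10): [0], [1], [2], [3], [4], [5], [6], [7], [8], [9]
  1-simplices (30): (30 of them)
  2-simplices (20): (20 of them)

so the chain groups are C_0 ≅ Z^10, C_1 ≅ Z^30, C_2 ≅ Z^20.

The boundary map ∂_1: C_1 → C_0 sends each edge [p,q] (with p < q) to q − p.
As a 10×30 matrix over Z this has rank 9, with invariant factors (1,1,1,1,1,1,1,1,1).

∂_2: C_2 → C_1 maps a triangle to the signed sum of its edges. For instance
  ∂[5,8,9] = [8,9] − [5,9] + [5,8],
  ∂[1,4,7] = [4,7] − [1,7] + [1,4].
The 30×20 boundary matrix has rank 20 and Smith normal form diag(1,1,1,1,1,1,1,1,1,1,1,1,1,1,1,1,1,1,1,2).

Now H_k = ker ∂_k / im ∂_{k+1}, so:

  H_2: rank ker ∂_2 − rank ∂_3 = (20 − 20) − 0 = 0, and there is no ∂_3, so H_2 = 0.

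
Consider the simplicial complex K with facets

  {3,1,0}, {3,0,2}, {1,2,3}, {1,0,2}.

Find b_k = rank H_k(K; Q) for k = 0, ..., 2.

Take the total order 0 < 1 < 2 < 3 on the vertex set. Then K (dimension 2) consists of the simplices:

  0-simplices (4): [0], [1], [2], [3]
  1-simplices (6): [0,1], [0,2], [0,3], [1,2], [1,3], [2,3]
  2-simplices (4): [0,1,2], [0,1,3], [0,2,3], [1,2,3]

Hence C_0 ≅ Z^4, C_1 ≅ Z^6, C_2 ≅ Z^4.

∂_1: C_1 → C_0 is given by ∂[p,q] = [q] − [p]. For instance
  ∂[1,3] = [3] − [1].
As a 4×6 matrix over Z this has rank 3, with invariant factors (1,1,1).

∂_2: C_2 → C_1 acts by ∂[p,q,r] = [q,r] − [p,r] + [p,q]. For instance
  ∂[0,1,3] = [1,3] − [0,3] + [0,1],
  ∂[0,2,3] = [2,3] − [0,3] + [0,2].
This gives a 6×4 integer matrix of rank 3; reducing to Smith normal form yields diagonal entries (1,1,1).

Computing H_k = (kernel of ∂_k) / (image of ∂_{k+1}):

  H_0: rank C_0 − rank ∂_1 = 4 − 3 = 1, and the invariant factors of ∂_1 are all 1, so H_0 ≅ Z.
  H_1: rank ker ∂_1 − rank ∂_2 = (6 − 3) − 3 = 0, and the invariant factors of ∂_2 are all 1, so H_1 ≅ 0.
  H_2: rank ker ∂_2 − rank ∂_3 = (4 − 3) − 0 = 1, and there is no ∂_3, so H_2 ≅ Z.

Hence the Betti numbers are b_0 = 1, b_1 = 0, b_2 = 1.

b_0 = 1, b_1 = 0, b_2 = 1.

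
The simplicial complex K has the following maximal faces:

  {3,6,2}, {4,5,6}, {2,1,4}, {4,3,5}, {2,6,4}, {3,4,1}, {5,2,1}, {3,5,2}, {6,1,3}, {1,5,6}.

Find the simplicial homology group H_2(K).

H_2 = 0.

Fix the vertex order 1 < 2 < 3 < 4 < 5 < 6 and write every simplex with vertices in increasing order. Then dim K = 2 and the simplices of K are:

  0-simplices (6): [1], [2], [3], [4], [5], [6]
  1-simplices (15): [1,2], [1,3], [1,4], [1,5], [1,6], [2,3], [2,4], [2,5], [2,6], [3,4], [3,5], [3,6], [4,5], [4,6], [5,6]
  2-simplices (10): [1,2,4], [1,2,5], [1,3,4], [1,3,6], [1,5,6], [2,3,5], [2,3,6], [2,4,6], [3,4,5], [4,5,6]

Hence C_0 ≅ Z^6, C_1 ≅ Z^15, C_2 ≅ Z^10.

∂_1: C_1 → C_0 maps an edge to its endpoints' difference, ∂[p,q] = q − p.
The 6×15 boundary matrix has rank 5 and Smith normal form diag(1,1,1,1,1).

Boundary ∂_2: C_2 → C_1 sends each 2-simplex [p,q,r] to [q,r] − [p,r] + [p,q]. For instance
  ∂[1,3,4] = [3,4] − [1,4] + [1,3],
  ∂[4,5,6] = [5,6] − [4,6] + [4,5].
The 15×10 boundary matrix has rank 10 and Smith normal form diag(1,1,1,1,1,1,1,1,1,2).

From H_k ≅ ker(∂_k) / im(∂_{k+1}) we obtain:

  H_2: rank ker ∂_2 − rank ∂_3 = (10 − 10) − 0 = 0, and there is no ∂_3, so H_2 = 0.

(K is a triangulation of the real projective plane RP^2.)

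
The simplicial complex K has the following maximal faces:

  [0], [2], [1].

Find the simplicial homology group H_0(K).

Take the total order 0 < 1 < 2 on the vertex set. Then K (dimension 0) consists of the simplices:

  0-simplices (3): [0], [1], [2]

giving chain groups C_0 ≅ Z^3.

Computing H_k = (kernel of ∂_k) / (image of ∂_{k+1}):

  H_0: rank C_0 − rank ∂_1 = 3 − 0 = 3, and there is no ∂_1, so H_0 ≅ Z^3.

(K is a triangulation of a set of 3 points.)

H_0 = Z^3.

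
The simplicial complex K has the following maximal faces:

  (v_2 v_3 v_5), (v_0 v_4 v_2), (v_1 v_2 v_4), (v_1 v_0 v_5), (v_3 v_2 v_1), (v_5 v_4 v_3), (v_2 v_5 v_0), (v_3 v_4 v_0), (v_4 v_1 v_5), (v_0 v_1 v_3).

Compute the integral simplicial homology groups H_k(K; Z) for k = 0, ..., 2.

Fix the vertex order v_0 < v_1 < v_2 < v_3 < v_4 < v_5 and write every simplex with vertices in increasing order. Then dim K = 2 and the simplices of K are:

  0-simplices (6): [v_0], [v_1], [v_2], [v_3], [v_4], [v_5]
  1-simplices (15): (15 of them)
  2-simplices (10): [v_0,v_1,v_3], [v_0,v_1,v_5], [v_0,v_2,v_4], [v_0,v_2,v_5], [v_0,v_3,v_4], [v_1,v_2,v_3], [v_1,v_2,v_4], [v_1,v_4,v_5], [v_2,v_3,v_5], [v_3,v_4,v_5]

so the chain groups are C_0 ≅ Z^6, C_1 ≅ Z^15, C_2 ≅ Z^10.

The boundary map ∂_1: C_1 → C_0 maps an edge to its endpoints' difference, ∂[p,q] = q − p. For instance
  ∂[v_1,v_5] = [v_5] − [v_1].
As a 6×15 matrix over Z this has rank 5, with invariant factors (1,1,1,1,1).

The boundary map ∂_2: C_2 → C_1 maps a triangle to the signed sum of its edges. For instance
  ∂[v_0,v_1,v_5] = [v_1,v_5] − [v_0,v_5] + [v_0,v_1],
  ∂[v_2,v_3,v_5] = [v_3,v_5] − [v_2,v_5] + [v_2,v_3].
As a 15×10 matrix over Z this has rank 10, with invariant factors (1,1,1,1,1,1,1,1,1,2).

Reading off H_k = ker ∂_k / im ∂_{k+1}:

  H_0: rank C_0 − rank ∂_1 = 6 − 5 = 1, and the invariant factors of ∂_1 are all 1, so H_0 = Z.
  H_1: rank ker ∂_1 − rank ∂_2 = (15 − 5) − 10 = 0, and ∂_2 has invariant factor 2 > 1, so H_1 = Z/2Z.
  H_2: rank ker ∂_2 − rank ∂_3 = (10 − 10) − 0 = 0, and there is no ∂_3, so H_2 = 0.

(K is a triangulation of the real projective plane RP^2.)

H_0 ≅ Z,  H_1 ≅ Z/2Z,  H_2 = 0.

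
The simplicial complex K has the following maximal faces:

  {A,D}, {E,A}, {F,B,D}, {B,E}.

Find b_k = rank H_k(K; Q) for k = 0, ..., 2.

b_0 = 1, b_1 = 1, b_2 = 0.

We work with the vertex ordering A < B < D < E < F. The simplices of K, each written with vertices in increasing order, are:

  0-simplices (5): A, B, D, E, F
  1-simplices (6): AD, AE, BD, BE, BF, DF
  2-simplices (1): BDF

giving chain groups C_0 ≅ Z^5, C_1 ≅ Z^6, C_2 ≅ Z^1.

The boundary map ∂_1: C_1 → C_0 is given by ∂[p,q] = [q] − [p].
This gives a 5×6 integer matrix of rank 4; reducing to Smith normal form yields diagonal entries (1,1,1,1).

The boundary map ∂_2: C_2 → C_1 maps a triangle to the signed sum of its edges. For instance
  ∂BDF = DF − BF + BD.
This gives a 6×1 integer matrix of rank 1; reducing to Smith normal form yields diagonal entries (1).

Computing H_k = (kernel of ∂_k) / (image of ∂_{k+1}):

  H_0: rank C_0 − rank ∂_1 = 5 − 4 = 1, and the invariant factors of ∂_1 are all 1, so H_0 = Z.
  H_1: rank ker ∂_1 − rank ∂_2 = (6 − 4) − 1 = 1, and the invariant factors of ∂_2 are all 1, so H_1 = Z.
  H_2: rank ker ∂_2 − rank ∂_3 = (1 − 1) − 0 = 0, and there is no ∂_3, so H_2 = 0.

As a check, the Euler characteristic is 5 − 6 + 1 = 0, which agrees with 1 − 1 + 0 = 0.

Hence the Betti numbers are b_0 = 1, b_1 = 1, b_2 = 0.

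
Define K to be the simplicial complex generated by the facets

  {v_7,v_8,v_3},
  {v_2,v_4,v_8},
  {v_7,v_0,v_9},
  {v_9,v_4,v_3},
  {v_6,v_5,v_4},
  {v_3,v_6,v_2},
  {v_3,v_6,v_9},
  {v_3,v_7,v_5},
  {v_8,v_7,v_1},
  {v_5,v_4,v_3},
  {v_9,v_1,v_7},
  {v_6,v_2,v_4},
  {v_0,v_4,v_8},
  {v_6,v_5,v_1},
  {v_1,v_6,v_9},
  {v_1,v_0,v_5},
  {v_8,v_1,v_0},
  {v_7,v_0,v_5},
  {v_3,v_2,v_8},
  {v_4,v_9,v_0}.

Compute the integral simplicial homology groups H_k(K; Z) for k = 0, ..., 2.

H_0 ≅ Z,  H_1 ≅ Z ⊕ Z/2Z,  H_2 = 0.

Take the total order v_0 < v_1 < v_2 < v_3 < v_4 < v_5 < v_6 < v_7 < v_8 < v_9 on the vertex set. Then K (dimension 2) consists of the simplices:

  0-simplices (10): [v_0], [v_1], [v_2], [v_3], [v_4], [v_5], [v_6], [v_7], [v_8], [v_9]
  1-simplices (30): (30 of them)
  2-simplices (20): (20 of them)

Hence C_0 ≅ Z^10, C_1 ≅ Z^30, C_2 ≅ Z^20.

The boundary map ∂_1: C_1 → C_0 is given by ∂[p,q] = [q] − [p].
The resulting 10×30 matrix has rank 9, and its Smith normal form has invariant factors (1,1,1,1,1,1,1,1,1).

∂_2: C_2 → C_1 maps a triangle to the signed sum of its edges. For instance
  ∂[v_3,v_5,v_7] = [v_5,v_7] − [v_3,v_7] + [v_3,v_5],
  ∂[v_1,v_5,v_6] = [v_5,v_6] − [v_1,v_6] + [v_1,v_5].
As a 30×20 matrix over Z this has rank 20, with invariant factors (1,1,1,1,1,1,1,1,1,1,1,1,1,1,1,1,1,1,1,2).

Reading off H_k = ker ∂_k / im ∂_{k+1}:

  H_0: rank C_0 − rank ∂_1 = 10 − 9 = 1, and the invariant factors of ∂_1 are all 1, so H_0 ≅ Z.
  H_1: rank ker ∂_1 − rank ∂_2 = (30 − 9) − 20 = 1, and ∂_2 has invariant factor 2 > 1, so H_1 ≅ Z ⊕ Z/2Z.
  H_2: rank ker ∂_2 − rank ∂_3 = (20 − 20) − 0 = 0, and there is no ∂_3, so H_2 ≅ 0.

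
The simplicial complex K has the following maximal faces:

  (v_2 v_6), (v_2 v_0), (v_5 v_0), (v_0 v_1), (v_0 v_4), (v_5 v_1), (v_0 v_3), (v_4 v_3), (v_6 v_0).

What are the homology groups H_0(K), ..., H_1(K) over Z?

H_0 ≅ Z,  H_1 ≅ Z^3.

Order the vertices as v_0 < v_1 < v_2 < v_3 < v_4 < v_5 < v_6. Listing each simplex with vertices in this order, K has dimension 1 with simplices:

  0-simplices (7): [v_0], [v_1], [v_2], [v_3], [v_4], [v_5], [v_6]
  1-simplices (9): [v_0,v_1], [v_0,v_2], [v_0,v_3], [v_0,v_4], [v_0,v_5], [v_0,v_6], [v_1,v_5], [v_2,v_6], [v_3,v_4]

Hence C_0 ≅ Z^7, C_1 ≅ Z^9.

The boundary map ∂_1: C_1 → C_0 sends each edge [p,q] (with p < q) to q − p. For instance
  ∂[v_3,v_4] = [v_4] − [v_3].
The 7×9 boundary matrix has rank 6 and Smith normal form diag(1,1,1,1,1,1).

Computing H_k = (kernel of ∂_k) / (image of ∂_{k+1}):

  H_0: rank C_0 − rank ∂_1 = 7 − 6 = 1, and the invariant factors of ∂_1 are all 1, so H_0 ≅ Z.
  H_1: rank ker ∂_1 − rank ∂_2 = (9 − 6) − 0 = 3, and there is no ∂_2, so H_1 ≅ Z^3.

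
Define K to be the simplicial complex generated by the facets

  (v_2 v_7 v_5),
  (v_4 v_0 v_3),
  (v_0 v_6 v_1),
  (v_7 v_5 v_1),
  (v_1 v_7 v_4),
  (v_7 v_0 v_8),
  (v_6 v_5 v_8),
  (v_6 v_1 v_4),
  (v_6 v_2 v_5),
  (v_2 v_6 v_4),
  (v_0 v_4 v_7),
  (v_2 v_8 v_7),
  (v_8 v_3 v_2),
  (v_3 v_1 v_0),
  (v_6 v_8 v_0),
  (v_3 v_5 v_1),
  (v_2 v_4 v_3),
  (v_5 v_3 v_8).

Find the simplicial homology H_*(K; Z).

H_0 = Z,  H_1 = Z ⊕ Z/2,  H_2 = 0.

We work with the vertex ordering v_0 < v_1 < v_2 < v_3 < v_4 < v_5 < v_6 < v_7 < v_8. The simplices of K, each written with vertices in increasing order, are:

  0-simplices (9): [v_0], [v_1], [v_2], [v_3], [v_4], [v_5], [v_6], [v_7], [v_8]
  1-simplices (27): (27 of them)
  2-simplices (18): (18 of them)

so the chain groups are C_0 ≅ Z^9, C_1 ≅ Z^27, C_2 ≅ Z^18.

The boundary map ∂_1: C_1 → C_0 maps an edge to its endpoints' difference, ∂[p,q] = q − p. For instance
  ∂[v_3,v_8] = [v_8] − [v_3].
The 9×27 boundary matrix has rank 8 and Smith normal form diag(1,1,1,1,1,1,1,1).

The boundary map ∂_2: C_2 → C_1 acts by ∂[p,q,r] = [q,r] − [p,r] + [p,q]. For instance
  ∂[v_0,v_1,v_3] = [v_1,v_3] − [v_0,v_3] + [v_0,v_1],
  ∂[v_2,v_5,v_7] = [v_5,v_7] − [v_2,v_7] + [v_2,v_5].
The 27×18 boundary matrix has rank 18 and Smith normal form diag(1,1,1,1,1,1,1,1,1,1,1,1,1,1,1,1,1,2).

Computing H_k = (kernel of ∂_k) / (image of ∂_{k+1}):

  H_0: rank C_0 − rank ∂_1 = 9 − 8 = 1, and the invariant factors of ∂_1 are all 1, so H_0 ≅ Z.
  H_1: rank ker ∂_1 − rank ∂_2 = (27 − 8) − 18 = 1, and ∂_2 has invariant factor 2 > 1, so H_1 ≅ Z ⊕ Z/2.
  H_2: rank ker ∂_2 − rank ∂_3 = (18 − 18) − 0 = 0, and there is no ∂_3, so H_2 ≅ 0.

As a check, the Euler characteristic is 9 − 27 + 18 = 0, which agrees with 1 − 1 + 0 = 0.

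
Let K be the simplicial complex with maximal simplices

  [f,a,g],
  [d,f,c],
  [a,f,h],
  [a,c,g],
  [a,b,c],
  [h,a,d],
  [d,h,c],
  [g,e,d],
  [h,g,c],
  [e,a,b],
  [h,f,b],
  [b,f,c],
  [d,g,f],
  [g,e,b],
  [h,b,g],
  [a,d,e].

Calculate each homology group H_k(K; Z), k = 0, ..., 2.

Fix the vertex order a < b < c < d < e < f < g < h and write every simplex with vertices in increasing order. Then dim K = 2 and the simplices of K are:

  0-simplices (8): a, b, c, d, e, f, g, h
  1-simplices (24): ab, ac, ad, ae, af, ag, ah, bc, be, bf, bg, bh, cd, cf, cg, ch, de, df, dg, dh, eg, fg, fh, gh
  2-simplices (16): abc, abe, acg, ade, adh, afg, afh, bcf, beg, bfh, bgh, cdf, cdh, cgh, deg, dfg

so the chain groups are C_0 ≅ Z^8, C_1 ≅ Z^24, C_2 ≅ Z^16.

Boundary ∂_1: C_1 → C_0 sends each edge [p,q] (with p < q) to q − p. For instance
  ∂bc = c − b.
This gives a 8×24 integer matrix of rank 7; reducing to Smith normal form yields diagonal entries (1,1,1,1,1,1,1).

Boundary ∂_2: C_2 → C_1 sends each 2-simplex [p,q,r] to [q,r] − [p,r] + [p,q]. For instance
  ∂dfg = fg − dg + df,
  ∂abc = bc − ac + ab.
As a 24×16 matrix over Z this has rank 15, with invariant factors (1,1,1,1,1,1,1,1,1,1,1,1,1,1,1).

From H_k ≅ ker(∂_k) / im(∂_{k+1}) we obtain:

  H_0: rank C_0 − rank ∂_1 = 8 − 7 = 1, and the invariant factors of ∂_1 are all 1, so H_0 = Z.
  H_1: rank ker ∂_1 − rank ∂_2 = (24 − 7) − 15 = 2, and the invariant factors of ∂_2 are all 1, so H_1 = Z^2.
  H_2: rank ker ∂_2 − rank ∂_3 = (16 − 15) − 0 = 1, and there is no ∂_3, so H_2 = Z.

H_0 ≅ Z,  H_1 ≅ Z^2,  H_2 ≅ Z.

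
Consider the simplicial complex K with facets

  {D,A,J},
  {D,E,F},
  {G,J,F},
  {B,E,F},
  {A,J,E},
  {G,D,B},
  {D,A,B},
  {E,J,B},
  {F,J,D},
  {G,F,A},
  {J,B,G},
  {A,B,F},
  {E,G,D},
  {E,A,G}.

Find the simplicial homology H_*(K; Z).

We work with the vertex ordering A < B < D < E < F < G < J. The simplices of K, each written with vertices in increasing order, are:

  0-simplices (7): A, B, D, E, F, G, J
  1-simplices (21): AB, AD, AE, AF, AG, AJ, BD, BE, BF, BG, BJ, DE, DF, DG, DJ, EF, EG, EJ, FG, FJ, GJ
  2-simplices (14): ABD, ABF, ADJ, AEG, AEJ, AFG, BDG, BEF, BEJ, BGJ, DEF, DEG, DFJ, FGJ

so the chain groups are C_0 ≅ Z^7, C_1 ≅ Z^21, C_2 ≅ Z^14.

∂_1: C_1 → C_0 sends each edge [p,q] (with p < q) to q − p.
This gives a 7×21 integer matrix of rank 6; reducing to Smith normal form yields diagonal entries (1,1,1,1,1,1).

The boundary map ∂_2: C_2 → C_1 sends each 2-simplex [p,q,r] to [q,r] − [p,r] + [p,q]. For instance
  ∂AEJ = EJ − AJ + AE,
  ∂DEF = EF − DF + DE.
The 21×14 boundary matrix has rank 13 and Smith normal form diag(1,1,1,1,1,1,1,1,1,1,1,1,1).

Now H_k = ker ∂_k / im ∂_{k+1}, so:

  H_0: rank C_0 − rank ∂_1 = 7 − 6 = 1, and the invariant factors of ∂_1 are all 1, so H_0 ≅ Z.
  H_1: rank ker ∂_1 − rank ∂_2 = (21 − 6) − 13 = 2, and the invariant factors of ∂_2 are all 1, so H_1 ≅ Z^2.
  H_2: rank ker ∂_2 − rank ∂_3 = (14 − 13) − 0 = 1, and there is no ∂_3, so H_2 ≅ Z.

(K is a triangulation of the torus T^2.)

H_0 ≅ Z,  H_1 ≅ Z^2,  H_2 ≅ Z.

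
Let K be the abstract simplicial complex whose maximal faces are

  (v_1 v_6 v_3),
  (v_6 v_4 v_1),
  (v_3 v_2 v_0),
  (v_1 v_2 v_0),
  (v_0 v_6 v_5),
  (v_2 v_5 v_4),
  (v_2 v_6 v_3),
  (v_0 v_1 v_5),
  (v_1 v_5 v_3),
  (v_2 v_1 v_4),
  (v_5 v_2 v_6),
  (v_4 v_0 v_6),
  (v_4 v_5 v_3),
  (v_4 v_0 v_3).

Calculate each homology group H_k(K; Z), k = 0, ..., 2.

H_0 ≅ Z,  H_1 ≅ Z^2,  H_2 ≅ Z.

Fix the vertex order v_0 < v_1 < v_2 < v_3 < v_4 < v_5 < v_6 and write every simplex with vertices in increasing order. Then dim K = 2 and the simplices of K are:

  0-simplices (7): [v_0], [v_1], [v_2], [v_3], [v_4], [v_5], [v_6]
  1-simplices (21): (21 of them)
  2-simplices (14): (14 of them)

so the chain groups are C_0 ≅ Z^7, C_1 ≅ Z^21, C_2 ≅ Z^14.

Boundary ∂_1: C_1 → C_0 maps an edge to its endpoints' difference, ∂[p,q] = q − p. For instance
  ∂[v_4,v_6] = [v_6] − [v_4].
The resulting 7×21 matrix has rank 6, and its Smith normal form has invariant factors (1,1,1,1,1,1).

∂_2: C_2 → C_1 maps a triangle to the signed sum of its edges. For instance
  ∂[v_1,v_2,v_4] = [v_2,v_4] − [v_1,v_4] + [v_1,v_2],
  ∂[v_0,v_2,v_3] = [v_2,v_3] − [v_0,v_3] + [v_0,v_2].
As a 21×14 matrix over Z this has rank 13, with invariant factors (1,1,1,1,1,1,1,1,1,1,1,1,1).

Computing H_k = (kernel of ∂_k) / (image of ∂_{k+1}):

  H_0: rank C_0 − rank ∂_1 = 7 − 6 = 1, and the invariant factors of ∂_1 are all 1, so H_0 = Z.
  H_1: rank ker ∂_1 − rank ∂_2 = (21 − 6) − 13 = 2, and the invariant factors of ∂_2 are all 1, so H_1 = Z^2.
  H_2: rank ker ∂_2 − rank ∂_3 = (14 − 13) − 0 = 1, and there is no ∂_3, so H_2 = Z.

As a check, the Euler characteristic is 7 − 21 + 14 = 0, which agrees with 1 − 2 + 1 = 0.
(K is a triangulation of the torus T^2.)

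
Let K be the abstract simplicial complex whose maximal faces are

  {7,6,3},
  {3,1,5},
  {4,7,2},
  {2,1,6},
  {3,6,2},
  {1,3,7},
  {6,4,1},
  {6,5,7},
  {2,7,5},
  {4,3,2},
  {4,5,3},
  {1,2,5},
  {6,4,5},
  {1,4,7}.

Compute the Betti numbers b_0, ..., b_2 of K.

b_0 = 1, b_1 = 2, b_2 = 1.

Order the vertices as 1 < 2 < 3 < 4 < 5 < 6 < 7. Listing each simplex with vertices in this order, K has dimension 2 with simplices:

  0-simplices (7): [1], [2], [3], [4], [5], [6], [7]
  1-simplices (21): [1,2], [1,3], [1,4], [1,5], [1,6], [1,7], [2,3], [2,4], [2,5], [2,6], [2,7], [3,4], [3,5], [3,6], [3,7], [4,5], [4,6], [4,7], [5,6], [5,7], [6,7]
  2-simplices (14): [1,2,5], [1,2,6], [1,3,5], [1,3,7], [1,4,6], [1,4,7], [2,3,4], [2,3,6], [2,4,7], [2,5,7], [3,4,5], [3,6,7], [4,5,6], [5,6,7]

giving chain groups C_0 ≅ Z^7, C_1 ≅ Z^21, C_2 ≅ Z^14.

∂_1: C_1 → C_0 maps an edge to its endpoints' difference, ∂[p,q] = q − p. For instance
  ∂[1,6] = [6] − [1].
The resulting 7×21 matrix has rank 6, and its Smith normal form has invariant factors (1,1,1,1,1,1).

The boundary map ∂_2: C_2 → C_1 maps a triangle to the signed sum of its edges. For instance
  ∂[1,4,7] = [4,7] − [1,7] + [1,4],
  ∂[1,2,5] = [2,5] − [1,5] + [1,2].
The 21×14 boundary matrix has rank 13 and Smith normal form diag(1,1,1,1,1,1,1,1,1,1,1,1,1).

From H_k ≅ ker(∂_k) / im(∂_{k+1}) we obtain:

  H_0: rank C_0 − rank ∂_1 = 7 − 6 = 1, and the invariant factors of ∂_1 are all 1, so H_0 = Z.
  H_1: rank ker ∂_1 − rank ∂_2 = (21 − 6) − 13 = 2, and the invariant factors of ∂_2 are all 1, so H_1 = Z^2.
  H_2: rank ker ∂_2 − rank ∂_3 = (14 − 13) − 0 = 1, and there is no ∂_3, so H_2 = Z.

Hence the Betti numbers are b_0 = 1, b_1 = 2, b_2 = 1.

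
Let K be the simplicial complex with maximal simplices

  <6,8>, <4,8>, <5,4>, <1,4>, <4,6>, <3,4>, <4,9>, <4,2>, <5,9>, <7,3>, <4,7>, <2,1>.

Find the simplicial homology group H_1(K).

Fix the vertex order 1 < 2 < 3 < 4 < 5 < 6 < 7 < 8 < 9 and write every simplex with vertices in increasing order. Then dim K = 1 and the simplices of K are:

  0-simplices (9): [1], [2], [3], [4], [5], [6], [7], [8], [9]
  1-simplices (12): [1,2], [1,4], [2,4], [3,4], [3,7], [4,5], [4,6], [4,7], [4,8], [4,9], [5,9], [6,8]

Hence C_0 ≅ Z^9, C_1 ≅ Z^12.

Boundary ∂_1: C_1 → C_0 is given by ∂[p,q] = [q] − [p]. For instance
  ∂[3,7] = [7] − [3].
The resulting 9×12 matrix has rank 8, and its Smith normal form has invariant factors (1,1,1,1,1,1,1,1).

Computing H_k = (kernel of ∂_k) / (image of ∂_{k+1}):

  H_1: rank ker ∂_1 − rank ∂_2 = (12 − 8) − 0 = 4, and there is no ∂_2, so H_1 ≅ Z^4.

H_1 = Z^4.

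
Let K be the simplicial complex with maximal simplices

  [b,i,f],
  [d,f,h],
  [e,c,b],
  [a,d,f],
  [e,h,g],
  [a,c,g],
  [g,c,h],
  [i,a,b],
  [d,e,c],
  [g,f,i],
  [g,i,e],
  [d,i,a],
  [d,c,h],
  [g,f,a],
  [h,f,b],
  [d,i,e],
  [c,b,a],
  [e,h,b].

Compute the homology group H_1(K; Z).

K has 9 vertices, 27 edges, 18 triangles.
rank ∂_1 = 8, rank ∂_2 = 18 ⇒ b_1 = 27 − 8 − 18 = 1; ∂_2 has invariant factor(s) [2] giving torsion. So H_1 = Z ⊕ Z/2Z.

H_1 ≅ Z ⊕ Z/2Z.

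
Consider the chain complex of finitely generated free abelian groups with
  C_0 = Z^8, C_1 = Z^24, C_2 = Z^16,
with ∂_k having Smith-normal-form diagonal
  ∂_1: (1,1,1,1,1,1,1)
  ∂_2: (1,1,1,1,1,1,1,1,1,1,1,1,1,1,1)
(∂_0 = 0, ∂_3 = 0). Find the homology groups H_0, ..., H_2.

H_0 = Z,  H_1 = Z^2,  H_2 = Z.

H_0: b_0 = 8 − 0 − 7 = 1; torsion from ∂_1 factors > 1: none. So H_0 = Z.
H_1: b_1 = 24 − 7 − 15 = 2; torsion from ∂_2 factors > 1: none. So H_1 = Z^2.
H_2: b_2 = 16 − 15 − 0 = 1; torsion from ∂_3 factors > 1: none. So H_2 = Z.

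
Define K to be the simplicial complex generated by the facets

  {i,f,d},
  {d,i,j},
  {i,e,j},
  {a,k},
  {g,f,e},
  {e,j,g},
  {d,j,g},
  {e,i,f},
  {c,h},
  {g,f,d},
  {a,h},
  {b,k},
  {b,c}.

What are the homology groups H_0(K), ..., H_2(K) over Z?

H_0 ≅ Z^2,  H_1 ≅ Z,  H_2 ≅ Z.

Take the total order a < b < c < d < e < f < g < h < i < j < k on the vertex set. Then K (dimension 2) consists of the simplices:

  0-simplices (11): a, b, c, d, e, f, g, h, i, j, k
  1-simplices (17): ah, ak, bc, bk, ch, df, dg, di, dj, ef, eg, ei, ej, fg, fi, gj, ij
  2-simplices (8): dfg, dfi, dgj, dij, efg, efi, egj, eij

Hence C_0 ≅ Z^11, C_1 ≅ Z^17, C_2 ≅ Z^8.

The boundary map ∂_1: C_1 → C_0 sends each edge [p,q] (with p < q) to q − p. For instance
  ∂ei = i − e.
This gives a 11×17 integer matrix of rank 9; reducing to Smith normal form yields diagonal entries (1,1,1,1,1,1,1,1,1).

Boundary ∂_2: C_2 → C_1 maps a triangle to the signed sum of its edges. For instance
  ∂eij = ij − ej + ei,
  ∂efi = fi − ei + ef.
As a 17×8 matrix over Z this has rank 7, with invariant factors (1,1,1,1,1,1,1).

Computing H_k = (kernel of ∂_k) / (image of ∂_{k+1}):

  H_0: rank C_0 − rank ∂_1 = 11 − 9 = 2, and the invariant factors of ∂_1 are all 1, so H_0 ≅ Z^2.
  H_1: rank ker ∂_1 − rank ∂_2 = (17 − 9) − 7 = 1, and the invariant factors of ∂_2 are all 1, so H_1 ≅ Z.
  H_2: rank ker ∂_2 − rank ∂_3 = (8 − 7) − 0 = 1, and there is no ∂_3, so H_2 ≅ Z.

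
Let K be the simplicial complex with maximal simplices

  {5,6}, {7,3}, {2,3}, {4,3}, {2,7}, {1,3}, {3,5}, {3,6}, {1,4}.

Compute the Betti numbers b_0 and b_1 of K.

We work with the vertex ordering 1 < 2 < 3 < 4 < 5 < 6 < 7. The simplices of K, each written with vertices in increasing order, are:

  0-simplices (7): [1], [2], [3], [4], [5], [6], [7]
  1-simplices (9): [1,3], [1,4], [2,3], [2,7], [3,4], [3,5], [3,6], [3,7], [5,6]

Hence C_0 ≅ Z^7, C_1 ≅ Z^9.

The boundary map ∂_1: C_1 → C_0 is given by ∂[p,q] = [q] − [p]. For instance
  ∂[2,3] = [3] − [2].
The 7×9 boundary matrix has rank 6 and Smith normal form diag(1,1,1,1,1,1).

From H_k ≅ ker(∂_k) / im(∂_{k+1}) we obtain:

  H_0: rank C_0 − rank ∂_1 = 7 − 6 = 1, and the invariant factors of ∂_1 are all 1, so H_0 = Z.
  H_1: rank ker ∂_1 − rank ∂_2 = (9 − 6) − 0 = 3, and there is no ∂_2, so H_1 = Z^3.

As a check, the Euler characteristic is 7 − 9 = -2, which agrees with 1 − 3 = -2.
(K is a triangulation of a wedge of 3 circles.)

Hence the Betti numbers are b_0 = 1, b_1 = 3.

b_0 = 1, b_1 = 3.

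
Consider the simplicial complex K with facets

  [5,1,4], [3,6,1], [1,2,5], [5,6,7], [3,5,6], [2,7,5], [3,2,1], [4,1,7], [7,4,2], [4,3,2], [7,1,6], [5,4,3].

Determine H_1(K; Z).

K has 7 vertices, 18 edges, 12 triangles.
rank ∂_1 = 6, rank ∂_2 = 12 ⇒ b_1 = 18 − 6 − 12 = 0; ∂_2 has invariant factor(s) [2] giving torsion. So H_1 = Z/2Z.

H_1 = Z/2Z.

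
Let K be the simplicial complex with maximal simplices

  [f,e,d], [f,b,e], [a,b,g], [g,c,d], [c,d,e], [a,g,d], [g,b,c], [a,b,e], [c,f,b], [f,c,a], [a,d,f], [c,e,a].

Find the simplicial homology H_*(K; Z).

Order the vertices as a < b < c < d < e < f < g. Listing each simplex with vertices in this order, K has dimension 2 with simplices:

  0-simplices (7): a, b, c, d, e, f, g
  1-simplices (18): ab, ac, ad, ae, af, ag, bc, be, bf, bg, cd, ce, cf, cg, de, df, dg, ef
  2-simplices (12): abe, abg, ace, acf, adf, adg, bcf, bcg, bef, cde, cdg, def

so the chain groups are C_0 ≅ Z^7, C_1 ≅ Z^18, C_2 ≅ Z^12.

∂_1: C_1 → C_0 sends each edge [p,q] (with p < q) to q − p. For instance
  ∂ef = f − e.
This gives a 7×18 integer matrix of rank 6; reducing to Smith normal form yields diagonal entries (1,1,1,1,1,1).

∂_2: C_2 → C_1 maps a triangle to the signed sum of its edges. For instance
  ∂abe = be − ae + ab,
  ∂bef = ef − bf + be.
The resulting 18×12 matrix has rank 12, and its Smith normal form has invariant factors (1,1,1,1,1,1,1,1,1,1,1,2).

Computing H_k = (kernel of ∂_k) / (image of ∂_{k+1}):

  H_0: rank C_0 − rank ∂_1 = 7 − 6 = 1, and the invariant factors of ∂_1 are all 1, so H_0 = Z.
  H_1: rank ker ∂_1 − rank ∂_2 = (18 − 6) − 12 = 0, and ∂_2 has invariant factor 2 > 1, so H_1 = Z/2Z.
  H_2: rank ker ∂_2 − rank ∂_3 = (12 − 12) − 0 = 0, and there is no ∂_3, so H_2 = 0.

(K is a triangulation of the real projective plane RP^2.)

H_0 = Z,  H_1 = Z/2Z,  H_2 = 0.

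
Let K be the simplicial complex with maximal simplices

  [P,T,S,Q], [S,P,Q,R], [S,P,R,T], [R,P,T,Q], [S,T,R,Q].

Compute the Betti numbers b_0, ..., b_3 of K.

K has 5 vertices, 10 edges, 10 triangles, 5 3-simplices.
rank ∂_0 = 0, rank ∂_1 = 4 ⇒ b_0 = 5 − 0 − 4 = 1; all invariant factors of ∂_1 are 1 so no torsion. So H_0 = Z.
rank ∂_1 = 4, rank ∂_2 = 6 ⇒ b_1 = 10 − 4 − 6 = 0; all invariant factors of ∂_2 are 1 so no torsion. So H_1 = 0.
rank ∂_2 = 6, rank ∂_3 = 4 ⇒ b_2 = 10 − 6 − 4 = 0; all invariant factors of ∂_3 are 1 so no torsion. So H_2 = 0.
rank ∂_3 = 4, rank ∂_4 = 0 ⇒ b_3 = 5 − 4 − 0 = 1. So H_3 = Z.

b_0 = 1, b_1 = 0, b_2 = 0, b_3 = 1.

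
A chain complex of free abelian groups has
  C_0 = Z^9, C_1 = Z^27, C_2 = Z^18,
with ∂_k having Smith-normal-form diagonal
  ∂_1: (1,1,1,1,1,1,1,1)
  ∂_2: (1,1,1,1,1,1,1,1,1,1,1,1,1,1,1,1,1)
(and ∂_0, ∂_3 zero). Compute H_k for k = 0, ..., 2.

H_0: b_0 = 9 − 0 − 8 = 1; torsion from ∂_1 factors > 1: none. So H_0 ≅ Z.
H_1: b_1 = 27 − 8 − 17 = 2; torsion from ∂_2 factors > 1: none. So H_1 ≅ Z^2.
H_2: b_2 = 18 − 17 − 0 = 1; torsion from ∂_3 factors > 1: none. So H_2 ≅ Z.

H_0 ≅ Z,  H_1 ≅ Z^2,  H_2 ≅ Z.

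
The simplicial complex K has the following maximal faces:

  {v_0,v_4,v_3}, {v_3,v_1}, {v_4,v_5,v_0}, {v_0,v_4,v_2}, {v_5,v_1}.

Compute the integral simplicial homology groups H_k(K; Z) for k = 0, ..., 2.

H_0 ≅ Z,  H_1 ≅ Z,  H_2 = 0.

We work with the vertex ordering v_0 < v_1 < v_2 < v_3 < v_4 < v_5. The simplices of K, each written with vertices in increasing order, are:

  0-simplices (6): [v_0], [v_1], [v_2], [v_3], [v_4], [v_5]
  1-simplices (9): [v_0,v_2], [v_0,v_3], [v_0,v_4], [v_0,v_5], [v_1,v_3], [v_1,v_5], [v_2,v_4], [v_3,v_4], [v_4,v_5]
  2-simplices (3): [v_0,v_2,v_4], [v_0,v_3,v_4], [v_0,v_4,v_5]

so the chain groups are C_0 ≅ Z^6, C_1 ≅ Z^9, C_2 ≅ Z^3.

The boundary map ∂_1: C_1 → C_0 sends each edge [p,q] (with p < q) to q − p. For instance
  ∂[v_0,v_3] = [v_3] − [v_0].
The resulting 6×9 matrix has rank 5, and its Smith normal form has invariant factors (1,1,1,1,1).

The boundary map ∂_2: C_2 → C_1 maps a triangle to the signed sum of its edges. For instance
  ∂[v_0,v_3,v_4] = [v_3,v_4] − [v_0,v_4] + [v_0,v_3],
  ∂[v_0,v_2,v_4] = [v_2,v_4] − [v_0,v_4] + [v_0,v_2].
This gives a 9×3 integer matrix of rank 3; reducing to Smith normal form yields diagonal entries (1,1,1).

From H_k ≅ ker(∂_k) / im(∂_{k+1}) we obtain:

  H_0: rank C_0 − rank ∂_1 = 6 − 5 = 1, and the invariant factors of ∂_1 are all 1, so H_0 ≅ Z.
  H_1: rank ker ∂_1 − rank ∂_2 = (9 − 5) − 3 = 1, and the invariant factors of ∂_2 are all 1, so H_1 ≅ Z.
  H_2: rank ker ∂_2 − rank ∂_3 = (3 − 3) − 0 = 0, and there is no ∂_3, so H_2 ≅ 0.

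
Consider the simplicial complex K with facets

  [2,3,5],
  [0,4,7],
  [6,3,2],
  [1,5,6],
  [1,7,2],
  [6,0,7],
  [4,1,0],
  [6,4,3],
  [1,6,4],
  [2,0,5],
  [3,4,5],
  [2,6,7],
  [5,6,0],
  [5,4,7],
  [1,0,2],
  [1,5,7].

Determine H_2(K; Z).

H_2 ≅ Z.

Fix the vertex order 0 < 1 < 2 < 3 < 4 < 5 < 6 < 7 and write every simplex with vertices in increasing order. Then dim K = 2 and the simplices of K are:

  0-simplices (8): [0], [1], [2], [3], [4], [5], [6], [7]
  1-simplices (24): (24 of them)
  2-simplices (16): [0,1,2], [0,1,4], [0,2,5], [0,4,7], [0,5,6], [0,6,7], [1,2,7], [1,4,6], [1,5,6], [1,5,7], [2,3,5], [2,3,6], [2,6,7], [3,4,5], [3,4,6], [4,5,7]

so the chain groups are C_0 ≅ Z^8, C_1 ≅ Z^24, C_2 ≅ Z^16.

The boundary map ∂_1: C_1 → C_0 sends each edge [p,q] (with p < q) to q − p. For instance
  ∂[0,1] = [1] − [0].
As a 8×24 matrix over Z this has rank 7, with invariant factors (1,1,1,1,1,1,1).

∂_2: C_2 → C_1 maps a triangle to the signed sum of its edges. For instance
  ∂[1,5,6] = [5,6] − [1,6] + [1,5],
  ∂[0,6,7] = [6,7] − [0,7] + [0,6].
The resulting 24×16 matrix has rank 15, and its Smith normal form has invariant factors (1,1,1,1,1,1,1,1,1,1,1,1,1,1,1).

Now H_k = ker ∂_k / im ∂_{k+1}, so:

  H_2: rank ker ∂_2 − rank ∂_3 = (16 − 15) − 0 = 1, and there is no ∂_3, so H_2 = Z.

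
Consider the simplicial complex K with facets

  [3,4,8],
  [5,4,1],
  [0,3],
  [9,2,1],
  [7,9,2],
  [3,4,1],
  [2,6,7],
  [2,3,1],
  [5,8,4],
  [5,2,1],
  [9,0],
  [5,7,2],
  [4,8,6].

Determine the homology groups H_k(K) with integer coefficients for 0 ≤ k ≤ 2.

H_0 ≅ Z,  H_1 ≅ Z^2,  H_2 = 0.

Take the total order 0 < 1 < 2 < 3 < 4 < 5 < 6 < 7 < 8 < 9 on the vertex set. Then K (dimension 2) consists of the simplices:

  0-simplices (10): [0], [1], [2], [3], [4], [5], [6], [7], [8], [9]
  1-simplices (22): [0,3], [0,9], [1,2], [1,3], [1,4], [1,5], [1,9], [2,3], [2,5], [2,6], [2,7], [2,9], [3,4], [3,8], [4,5], [4,6], [4,8], [5,7], [5,8], [6,7], [6,8], [7,9]
  2-simplices (11): [1,2,3], [1,2,5], [1,2,9], [1,3,4], [1,4,5], [2,5,7], [2,6,7], [2,7,9], [3,4,8], [4,5,8], [4,6,8]

giving chain groups C_0 ≅ Z^10, C_1 ≅ Z^22, C_2 ≅ Z^11.

Boundary ∂_1: C_1 → C_0 is given by ∂[p,q] = [q] − [p].
As a 10×22 matrix over Z this has rank 9, with invariant factors (1,1,1,1,1,1,1,1,1).

Boundary ∂_2: C_2 → C_1 acts by ∂[p,q,r] = [q,r] − [p,r] + [p,q]. For instance
  ∂[1,2,5] = [2,5] − [1,5] + [1,2],
  ∂[2,7,9] = [7,9] − [2,9] + [2,7].
This gives a 22×11 integer matrix of rank 11; reducing to Smith normal form yields diagonal entries (1,1,1,1,1,1,1,1,1,1,1).

Now H_k = ker ∂_k / im ∂_{k+1}, so:

  H_0: rank C_0 − rank ∂_1 = 10 − 9 = 1, and the invariant factors of ∂_1 are all 1, so H_0 ≅ Z.
  H_1: rank ker ∂_1 − rank ∂_2 = (22 − 9) − 11 = 2, and the invariant factors of ∂_2 are all 1, so H_1 ≅ Z^2.
  H_2: rank ker ∂_2 − rank ∂_3 = (11 − 11) − 0 = 0, and there is no ∂_3, so H_2 ≅ 0.

As a check, the Euler characteristic is 10 − 22 + 11 = -1, which agrees with 1 − 2 + 0 = -1.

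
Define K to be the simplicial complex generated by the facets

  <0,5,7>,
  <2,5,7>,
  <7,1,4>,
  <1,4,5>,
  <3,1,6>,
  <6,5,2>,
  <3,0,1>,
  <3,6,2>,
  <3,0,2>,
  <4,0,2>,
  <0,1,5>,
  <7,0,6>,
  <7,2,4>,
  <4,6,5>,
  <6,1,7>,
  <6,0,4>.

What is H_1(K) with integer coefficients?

Order the vertices as 0 < 1 < 2 < 3 < 4 < 5 < 6 < 7. Listing each simplex with vertices in this order, K has dimension 2 with simplices:

  0-simplices (8): [0], [1], [2], [3], [4], [5], [6], [7]
  1-simplices (24): (24 of them)
  2-simplices (16): [0,1,3], [0,1,5], [0,2,3], [0,2,4], [0,4,6], [0,5,7], [0,6,7], [1,3,6], [1,4,5], [1,4,7], [1,6,7], [2,3,6], [2,4,7], [2,5,6], [2,5,7], [4,5,6]

Hence C_0 ≅ Z^8, C_1 ≅ Z^24, C_2 ≅ Z^16.

Boundary ∂_1: C_1 → C_0 is given by ∂[p,q] = [q] − [p]. For instance
  ∂[6,7] = [7] − [6].
The 8×24 boundary matrix has rank 7 and Smith normal form diag(1,1,1,1,1,1,1).

∂_2: C_2 → C_1 maps a triangle to the signed sum of its edges. For instance
  ∂[0,6,7] = [6,7] − [0,7] + [0,6],
  ∂[0,5,7] = [5,7] − [0,7] + [0,5].
The 24×16 boundary matrix has rank 15 and Smith normal form diag(1,1,1,1,1,1,1,1,1,1,1,1,1,1,1).

From H_k ≅ ker(∂_k) / im(∂_{k+1}) we obtain:

  H_1: rank ker ∂_1 − rank ∂_2 = (24 − 7) − 15 = 2, and the invariant factors of ∂_2 are all 1, so H_1 ≅ Z^2.

H_1 = Z^2.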